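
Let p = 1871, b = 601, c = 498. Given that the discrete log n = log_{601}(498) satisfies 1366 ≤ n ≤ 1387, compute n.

1376

Compute 601^1366 mod 1871 = 900, then multiply by 601 repeatedly:
  601^1366=900  601^1367=181  601^1368=263  601^1369=899  601^1370=1451
  601^1371=165  601^1372=2  601^1373=1202  601^1374=196  601^1375=1794
  601^1376=498
Found 498 at exponent 1376.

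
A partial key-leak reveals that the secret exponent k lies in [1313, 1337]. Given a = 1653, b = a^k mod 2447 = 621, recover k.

1333

Compute 1653^1313 mod 2447 = 1090, then multiply by 1653 repeatedly:
  1653^1313=1090  1653^1314=778  1653^1315=1359  1653^1316=81  1653^1317=1755
  1653^1318=1320  1653^1319=1683  1653^1320=2207  1653^1321=2141  1653^1322=711
  1653^1323=723  1653^1324=983  1653^1325=91  1653^1326=1156  1653^1327=2208
  1653^1328=1347  1653^1329=2268  1653^1330=200  1653^1331=255  1653^1332=631
  1653^1333=621
Found 621 at exponent 1333.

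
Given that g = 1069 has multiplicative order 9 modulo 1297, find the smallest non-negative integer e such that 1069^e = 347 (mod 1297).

8

Successive powers of 1069 modulo 1297:
  1069^0=1  1069^1=1069  1069^2=104  1069^3=931  1069^4=440  1069^5=846
  1069^6=365  1069^7=1085  1069^8=347
So 1069^8 ≡ 347 (mod 1297), giving e = 8.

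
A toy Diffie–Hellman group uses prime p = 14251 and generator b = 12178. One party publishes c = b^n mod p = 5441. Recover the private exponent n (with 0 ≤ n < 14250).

8791

Baby-step giant-step with m = ceil(sqrt(14250)) = 120.
Baby table (12178^j mod 14251 for j=0..119):
  0:1  1:12178  2:7778  3:8338  4:1789  5:10914  6:5866  7:10136
  8:8297  9:1276  10:5538  11:6032  12:8042  13:2604  14:3037  15:3241
  16:7879  17:12730  18:3562  19:12243  20:1292  21:872  22:2221  23:13191
  24:2726  25:6649  26:11591  27:13294  28:2972  29:9727  30:1094  31:12298
  32:1285  33:1132  34:4779  35:11829  36:4454  37:1506  38:13282  39:13597
  40:1897  41:795  42:5081  43:12827  44:1995  45:11406  46:12022  47:3393
  48:6305  49:12153  50:2599  51:13402  52:7104  53:8942  54:3785  55:5996
  56:11415  57:7616  58:2140  59:10092  60:14003  61:1068  62:9192  63:12822
  64:12360  65:1018  66:13085  67:8699  68:8739  69:11325  70:8923  71:419
  72:724  73:9754  74:2127  75:8539  76:12646  77:6682  78:186  79:13450
  80:7357  81:11760  82:4981  83:6362  84:8000  85:4164  86:4134  87:9320
  88:3996  89:10374  90:13708  91:14061  92:9093  93:4284  94:11892  95:2114
  96:6986  97:11289  98:12296  99:5431  100:14078  101:2354  102:8251  103:11128
  104:4025  105:7261  106:11254  107:13596  108:3970  109:7268  110:10994  111:11038
  112:5332  113:5540  114:1886  115:9347  116:5029  117:6615  118:10818  119:5360
Giant step factor: 12178^(-120) ≡ 2372 (mod 14251).
Scan 5441·2372^i mod 14251 for i = 0, 1, …:
  i=0: 5441   i=1: 8897   i=2: 12204   i=3: 4107
  i=4: 8371   i=5: 4369   i=6: 2791   i=7: 7788
  i=8: 3840   i=9: 2091     …   i=72: 4367
  i=73: 12298
Match at i=73, j=31: n = 73·120 + 31 = 8791.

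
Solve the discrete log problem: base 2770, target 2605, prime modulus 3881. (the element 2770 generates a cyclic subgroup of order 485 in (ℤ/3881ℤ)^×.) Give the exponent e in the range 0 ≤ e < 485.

Baby-step giant-step with m = ceil(sqrt(485)) = 23.
Baby table (2770^j mod 3881 for j=0..22):
  0:1  1:2770  2:163  3:1314  4:3283  5:727  6:3432  7:2071
  8:552  9:3807  10:713  11:3462  12:3670  13:1561  14:536  15:2178
  16:1986  17:1843  18:1595  19:1572  20:3839  21:90  22:916
Giant step factor: 2770^(-23) ≡ 3013 (mod 3881).
Scan 2605·3013^i mod 3881 for i = 0, 1, …:
  i=0: 2605   i=1: 1483   i=2: 1248   i=3: 3416
  i=4: 3877   i=5: 3472   i=6: 1841   i=7: 984
  i=8: 3589   i=9: 1191   i=10: 2439   i=11: 1974
  i=12: 1970   i=13: 1561
Match at i=13, j=13: e = 13·23 + 13 = 312.

312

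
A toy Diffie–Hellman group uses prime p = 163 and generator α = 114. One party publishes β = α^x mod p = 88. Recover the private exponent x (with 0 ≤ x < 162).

Baby-step giant-step with m = ceil(sqrt(162)) = 13.
Baby table (114^j mod 163 for j=0..12):
  0:1  1:114  2:119  3:37  4:143  5:2  6:65  7:75
  8:74  9:123  10:4  11:130  12:150
Giant step factor: 114^(-13) ≡ 76 (mod 163).
Scan 88·76^i mod 163 for i = 0, 1, …:
  i=0: 88   i=1: 5   i=2: 54   i=3: 29
  i=4: 85   i=5: 103   i=6: 4
Match at i=6, j=10: x = 6·13 + 10 = 88.

88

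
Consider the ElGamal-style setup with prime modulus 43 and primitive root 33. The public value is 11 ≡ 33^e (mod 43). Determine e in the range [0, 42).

Baby-step giant-step with m = ceil(sqrt(42)) = 7.
Baby table (33^j mod 43 for j=0..6):
  0:1  1:33  2:14  3:32  4:24  5:18  6:35
Giant step factor: 33^(-7) ≡ 7 (mod 43).
Scan 11·7^i mod 43 for i = 0, 1, …:
  i=0: 11   i=1: 34   i=2: 23   i=3: 32
Match at i=3, j=3: e = 3·7 + 3 = 24.

24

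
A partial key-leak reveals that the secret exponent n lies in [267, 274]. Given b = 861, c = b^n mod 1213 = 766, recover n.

273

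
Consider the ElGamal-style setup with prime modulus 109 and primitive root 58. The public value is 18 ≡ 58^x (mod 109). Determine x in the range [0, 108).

Baby-step giant-step with m = ceil(sqrt(108)) = 11.
Baby table (58^j mod 109 for j=0..10):
  0:1  1:58  2:94  3:2  4:7  5:79  6:4  7:14
  8:49  9:8  10:28
Giant step factor: 58^(-11) ≡ 99 (mod 109).
Scan 18·99^i mod 109 for i = 0, 1, …:
  i=0: 18   i=1: 38   i=2: 56   i=3: 94
Match at i=3, j=2: x = 3·11 + 2 = 35.

35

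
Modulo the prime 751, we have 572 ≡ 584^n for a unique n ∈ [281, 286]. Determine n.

285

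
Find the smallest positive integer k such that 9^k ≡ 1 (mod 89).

The order of 9 must divide p − 1 = 88 = 2^3 · 11.
Divisors: 1, 2, 4, 8, 11, 22, 44, 88.
Check each in increasing order: 9^1 ≡ 9;  9^2 ≡ 81;  9^4 ≡ 64;  9^8 ≡ 2;  9^11 ≡ 34;  9^22 ≡ 88;  9^44 ≡ 1.
Smallest exponent giving 1 is 44.

44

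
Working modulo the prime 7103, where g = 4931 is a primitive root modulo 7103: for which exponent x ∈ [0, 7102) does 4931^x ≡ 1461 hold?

Baby-step giant-step with m = ceil(sqrt(7102)) = 85.
Baby table (4931^j mod 7103 for j=0..84):
  0:1  1:4931  2:1192  3:3571  4:264  5:1935  6:2156  7:5148
  8:5769  9:6527  10:944  11:2399  12:2974  13:4202  14:611  15:1169
  16:3806  17:1260  18:5038  19:3187  20:3261  21:5902  22:1771  23:3214
  24:1441  25:2571  26:5849  27:3239  28:3965  29:3959  30:2785  31:2736
  32:2619  33:1035  34:3631  35:4901  36:2425  37:3326  38:6782  39:1118
  40:930  41:4395  42:492  43:3929  44:4018  45:2491  46:2034  47:218
  48:2405  49:4148  50:4251  51:728  52:2753  53:1210  54:7093  55:411
  56:2286  57:6908  58:4463  59:1959  60:6852  61:5344  62:6237  63:5760
  64:4766  65:4422  66:5775  67:598  68:993  69:2516  70:4558  71:1606
  72:6444  73:3645  74:2905  75:4907  76:3599  77:3375  78:6899  79:2702
  80:5437  81:3125  82:2968  83:3028  84:562
Giant step factor: 4931^(-85) ≡ 4436 (mod 7103).
Scan 1461·4436^i mod 7103 for i = 0, 1, …:
  i=0: 1461   i=1: 3060   i=2: 327   i=3: 1560
  i=4: 1838   i=5: 6227   i=6: 6508   i=7: 2896
  i=8: 4432   i=9: 6351     …   i=70: 2826
  i=71: 6444
Match at i=71, j=72: x = 71·85 + 72 = 6107.

6107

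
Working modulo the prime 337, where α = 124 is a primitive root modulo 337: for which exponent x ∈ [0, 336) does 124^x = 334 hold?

Baby-step giant-step with m = ceil(sqrt(336)) = 19.
Baby table (124^j mod 337 for j=0..18):
  0:1  1:124  2:211  3:215  4:37  5:207  6:56  7:204
  8:21  9:245  10:50  11:134  12:103  13:303  14:165  15:240
  16:104  17:90  18:39
Giant step factor: 124^(-19) ≡ 20 (mod 337).
Scan 334·20^i mod 337 for i = 0, 1, …:
  i=0: 334   i=1: 277   i=2: 148   i=3: 264
  i=4: 225   i=5: 119   i=6: 21
Match at i=6, j=8: x = 6·19 + 8 = 122.

122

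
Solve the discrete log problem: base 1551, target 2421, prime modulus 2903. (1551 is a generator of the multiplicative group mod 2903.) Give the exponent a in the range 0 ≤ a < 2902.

1144

Baby-step giant-step with m = ceil(sqrt(2902)) = 54.
Baby table (1551^j mod 2903 for j=0..53):
  0:1  1:1551  2:1917  3:595  4:2594  5:2639  6:2762  7:1937
  8:2585  9:292  10:24  11:2388  12:2463  13:2668  14:1293  15:2373
  16:2422  17:40  18:1077  19:1202  20:576  21:2155  22:1052  23:166
  24:2002  25:1795  26:68  27:960  28:2624  29:2721  30:2212  31:2369
  32:2024  33:1081  34:1600  35:2438  36:1632  37:2719  38:2013  39:1438
  40:834  41:1699  42:2128  43:2720  44:661  45:452  46:1429  47:1390
  48:1864  49:2579  50:2598  51:134  52:1721  53:1414
Giant step factor: 1551^(-54) ≡ 2464 (mod 2903).
Scan 2421·2464^i mod 2903 for i = 0, 1, …:
  i=0: 2421   i=1: 2582   i=2: 1575   i=3: 2392
  i=4: 798   i=5: 941   i=6: 2030   i=7: 51
  i=8: 835   i=9: 2116     …   i=20: 443
  i=21: 24
Match at i=21, j=10: a = 21·54 + 10 = 1144.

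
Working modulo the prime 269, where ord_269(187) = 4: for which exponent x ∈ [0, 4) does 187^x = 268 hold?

Successive powers of 187 modulo 269:
  187^0=1  187^1=187  187^2=268
So 187^2 ≡ 268 (mod 269), giving x = 2.

2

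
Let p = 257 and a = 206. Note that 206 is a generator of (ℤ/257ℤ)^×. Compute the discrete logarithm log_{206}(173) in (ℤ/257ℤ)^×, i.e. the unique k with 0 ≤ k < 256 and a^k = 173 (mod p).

102

Baby-step giant-step with m = ceil(sqrt(256)) = 16.
Baby table (206^j mod 257 for j=0..15):
  0:1  1:206  2:31  3:218  4:190  5:76  6:236  7:43
  8:120  9:48  10:122  11:203  12:184  13:125  14:50  15:20
Giant step factor: 206^(-16) ≡ 225 (mod 257).
Scan 173·225^i mod 257 for i = 0, 1, …:
  i=0: 173   i=1: 118   i=2: 79   i=3: 42
  i=4: 198   i=5: 89   i=6: 236
Match at i=6, j=6: k = 6·16 + 6 = 102.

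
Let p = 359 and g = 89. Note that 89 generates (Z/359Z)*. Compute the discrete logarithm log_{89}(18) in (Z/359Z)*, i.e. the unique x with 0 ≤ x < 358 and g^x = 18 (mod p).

Baby-step giant-step with m = ceil(sqrt(358)) = 19.
Baby table (89^j mod 359 for j=0..18):
  0:1  1:89  2:23  3:252  4:170  5:52  6:320  7:119
  8:180  9:224  10:191  11:126  12:85  13:26  14:160  15:239
  16:90  17:112  18:275
Giant step factor: 89^(-19) ≡ 57 (mod 359).
Scan 18·57^i mod 359 for i = 0, 1, …:
  i=0: 18   i=1: 308   i=2: 324   i=3: 159
  i=4: 88   i=5: 349   i=6: 148   i=7: 179
  i=8: 151   i=9: 350     …   i=15: 285
  i=16: 90
Match at i=16, j=16: x = 16·19 + 16 = 320.

320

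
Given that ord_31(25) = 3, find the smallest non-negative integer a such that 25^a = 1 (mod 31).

Successive powers of 25 modulo 31:
  25^0=1
So 25^0 ≡ 1 (mod 31), giving a = 0.

0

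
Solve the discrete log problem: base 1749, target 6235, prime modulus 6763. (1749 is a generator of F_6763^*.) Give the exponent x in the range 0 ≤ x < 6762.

1917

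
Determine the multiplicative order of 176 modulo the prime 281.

280

The order of 176 must divide p − 1 = 280 = 2^3 · 5 · 7.
Divisors: 1, 2, 4, 5, 7, 8, 10, 14, 20, 28, 35, 40, 56, 70, 140, 280.
Check each in increasing order: 176^1 ≡ 176;  176^2 ≡ 66;  176^4 ≡ 141;  176^5 ≡ 88;  176^7 ≡ 188;  176^8 ≡ 211;  176^10 ≡ 157;  176^14 ≡ 219;  176^20 ≡ 202;  176^28 ≡ 191;  176^35 ≡ 221;  176^40 ≡ 59;  176^56 ≡ 232;  176^70 ≡ 228;  176^140 ≡ 280;  176^280 ≡ 1.
Smallest exponent giving 1 is 280.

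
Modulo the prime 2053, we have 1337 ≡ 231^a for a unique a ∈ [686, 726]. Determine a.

Compute 231^686 mod 2053 = 1313, then multiply by 231 repeatedly:
  231^686=1313  231^687=1512  231^688=262  231^689=985  231^690=1705
  231^691=1732  231^692=1810  231^693=1351  231^694=25  231^695=1669
  231^696=1628  231^697=369  231^698=1066  231^699=1939  231^700=355
  231^701=1938  231^702=124  231^703=1955  231^704=1998  231^705=1666
  231^706=935  231^707=420  231^708=529  231^709=1072  231^710=1272
  231^711=253  231^712=959  231^713=1858  231^714=121  231^715=1262
  231^716=2049  231^717=1129  231^718=68  231^719=1337
Found 1337 at exponent 719.

719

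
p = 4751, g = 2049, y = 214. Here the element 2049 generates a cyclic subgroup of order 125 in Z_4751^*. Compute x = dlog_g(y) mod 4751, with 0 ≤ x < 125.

Baby-step giant-step with m = ceil(sqrt(125)) = 12.
Baby table (2049^j mod 4751 for j=0..11):
  0:1  1:2049  2:3268  3:1973  4:4327  5:657  6:1660  7:4375
  8:3989  9:1741  10:4059  11:2641
Giant step factor: 2049^(-12) ≡ 2138 (mod 4751).
Scan 214·2138^i mod 4751 for i = 0, 1, …:
  i=0: 214   i=1: 1436   i=2: 1022   i=3: 4327
Match at i=3, j=4: x = 3·12 + 4 = 40.

40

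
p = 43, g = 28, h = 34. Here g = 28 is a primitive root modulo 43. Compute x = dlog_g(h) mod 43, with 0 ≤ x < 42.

13

Baby-step giant-step with m = ceil(sqrt(42)) = 7.
Baby table (28^j mod 43 for j=0..6):
  0:1  1:28  2:10  3:22  4:14  5:5  6:11
Giant step factor: 28^(-7) ≡ 37 (mod 43).
Scan 34·37^i mod 43 for i = 0, 1, …:
  i=0: 34   i=1: 11
Match at i=1, j=6: x = 1·7 + 6 = 13.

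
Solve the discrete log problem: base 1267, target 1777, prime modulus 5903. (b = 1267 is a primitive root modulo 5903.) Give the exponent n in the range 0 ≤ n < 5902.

Baby-step giant-step with m = ceil(sqrt(5902)) = 77.
Baby table (1267^j mod 5903 for j=0..76):
  0:1  1:1267  2:5576  3:4804  4:675  5:5193  6:3589  7:1953
  8:1094  9:4796  10:2345  11:1906  12:575  13:2456  14:871  15:5599
  16:4430  17:4960  18:3528  19:1405  20:3332  21:999  22:2491  23:3895
  24:57  25:1383  26:4973  27:2290  28:3057  29:851  30:3871  31:5067
  32:3328  33:1834  34:3799  35:2388  36:3260  37:4223  38:2423  39:381
  40:4584  41:5279  42:394  43:3346  44:1028  45:3816  46:315  47:3604
  48:3249  49:2092  50:117  51:664  52:3062  53:1283  54:2236  55:5475
  56:800  57:4187  58:4035  59:347  60:2827  61:4591  62:2342  63:4008
  64:1556  65:5753  66:4749  67:1826  68:5469  69:5004  70:246  71:4726
  72:2200  73:1184  74:766  75:2430  76:3347
Giant step factor: 1267^(-77) ≡ 535 (mod 5903).
Scan 1777·535^i mod 5903 for i = 0, 1, …:
  i=0: 1777   i=1: 312   i=2: 1636   i=3: 1616
  i=4: 2722   i=5: 4132   i=6: 2898   i=7: 3844
  i=8: 2296   i=9: 536     …   i=55: 191
  i=56: 1834
Match at i=56, j=33: n = 56·77 + 33 = 4345.

4345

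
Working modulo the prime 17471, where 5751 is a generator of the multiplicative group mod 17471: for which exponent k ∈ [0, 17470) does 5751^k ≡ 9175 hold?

15714

Baby-step giant-step with m = ceil(sqrt(17470)) = 133.
Baby table (5751^j mod 17471 for j=0..132):
  0:1  1:5751  2:1398  3:3238  4:15123  5:1735  6:2044  7:14532
  8:9739  9:14434  10:5213  11:17198  12:2367  13:2708  14:7047  15:12048
  16:15533  17:1060  18:16152  19:14316  20:7964  21:9473  22:4645  23:236
  24:11969  25:15450  26:12915  27:4944  28:7627  29:10667  30:5236  31:9703
  32:17050  33:7298  34:5456  35:17011  36:10132  37:3347  38:13026  39:14349
  40:5566  41:3194  42:6673  43:10107  44:16811  45:13018  46:3283  47:11853
  48:12232  49:7986  50:13698  51:459  52:1588  53:12726  54:1207  55:5470
  56:10170  57:12233  58:13737  59:15096  60:3697  61:16711  62:14461  63:3251
  64:2531  65:2438  66:9196  67:1479  68:14823  69:6064  70:1948  71:4037
  72:15299  73:593  74:3498  75:7877  76:15795  77:5316  78:15537  79:6593
  80:4273  81:9797  82:16043  83:16413  84:12821  85:5951  86:15983  87:3302
  88:16296  89:3852  90:17095  91:4028  92:15953  93:5482  94:9298  95:11538
  96:180  97:4391  98:7046  99:6297  100:14135  101:15293  102:1029  103:12581
  104:5920  105:12412  106:12377  107:3273  108:6756  109:15723  110:10548  111:2236
  112:580  113:16090  114:7174  115:8643  116:898  117:10453  118:14963  119:7538
  120:5487  121:3111  122:1057  123:16370  124:10122  125:15721  126:16517  127:16911
  128:11575  129:3315  130:3704  131:4555  132:6776
Giant step factor: 5751^(-133) ≡ 5190 (mod 17471).
Scan 9175·5190^i mod 17471 for i = 0, 1, …:
  i=0: 9175   i=1: 9775   i=2: 13937   i=3: 3090
  i=4: 16193   i=5: 6160   i=6: 15941   i=7: 8605
  i=8: 4074   i=9: 4150     …   i=117: 594
  i=118: 7964
Match at i=118, j=20: k = 118·133 + 20 = 15714.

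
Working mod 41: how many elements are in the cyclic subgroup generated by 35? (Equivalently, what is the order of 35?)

The order of 35 must divide p − 1 = 40 = 2^3 · 5.
Divisors: 1, 2, 4, 5, 8, 10, 20, 40.
Check each in increasing order: 35^1 ≡ 35;  35^2 ≡ 36;  35^4 ≡ 25;  35^5 ≡ 14;  35^8 ≡ 10;  35^10 ≡ 32;  35^20 ≡ 40;  35^40 ≡ 1.
Smallest exponent giving 1 is 40.

40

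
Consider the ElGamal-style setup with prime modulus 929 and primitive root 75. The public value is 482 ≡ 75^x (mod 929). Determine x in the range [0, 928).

499

Baby-step giant-step with m = ceil(sqrt(928)) = 31.
Baby table (75^j mod 929 for j=0..30):
  0:1  1:75  2:51  3:109  4:743  5:914  6:733  7:164
  8:223  9:3  10:225  11:153  12:327  13:371  14:884  15:341
  16:492  17:669  18:9  19:675  20:459  21:52  22:184  23:794
  24:94  25:547  26:149  27:27  28:167  29:448  30:156
Giant step factor: 75^(-31) ≡ 860 (mod 929).
Scan 482·860^i mod 929 for i = 0, 1, …:
  i=0: 482   i=1: 186   i=2: 172   i=3: 209
  i=4: 443   i=5: 90   i=6: 293   i=7: 221
  i=8: 544   i=9: 553     …   i=15: 712
  i=16: 109
Match at i=16, j=3: x = 16·31 + 3 = 499.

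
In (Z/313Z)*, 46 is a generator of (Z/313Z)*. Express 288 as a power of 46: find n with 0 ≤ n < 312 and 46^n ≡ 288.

Baby-step giant-step with m = ceil(sqrt(312)) = 18.
Baby table (46^j mod 313 for j=0..17):
  0:1  1:46  2:238  3:306  4:304  5:212  6:49  7:63
  8:81  9:283  10:185  11:59  12:210  13:270  14:213  15:95
  16:301  17:74
Giant step factor: 46^(-18) ≡ 8 (mod 313).
Scan 288·8^i mod 313 for i = 0, 1, …:
  i=0: 288   i=1: 113   i=2: 278   i=3: 33
  i=4: 264   i=5: 234   i=6: 307   i=7: 265
  i=8: 242   i=9: 58   i=10: 151   i=11: 269
  i=12: 274   i=13: 1
Match at i=13, j=0: n = 13·18 + 0 = 234.

234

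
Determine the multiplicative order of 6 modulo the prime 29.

The order of 6 must divide p − 1 = 28 = 2^2 · 7.
Divisors: 1, 2, 4, 7, 14, 28.
Check each in increasing order: 6^1 ≡ 6;  6^2 ≡ 7;  6^4 ≡ 20;  6^7 ≡ 28;  6^14 ≡ 1.
Smallest exponent giving 1 is 14.

14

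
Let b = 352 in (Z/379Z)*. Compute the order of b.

63

The order of 352 must divide p − 1 = 378 = 2 · 3^3 · 7.
Divisors: 1, 2, 3, 6, 7, 9, 14, 18, 21, 27, 42, 54, 63, 126, 189, 378.
Check each in increasing order: 352^1 ≡ 352;  352^2 ≡ 350;  352^3 ≡ 25;  352^6 ≡ 246;  352^7 ≡ 180;  352^9 ≡ 86;  352^14 ≡ 185;  352^18 ≡ 195;  352^21 ≡ 327;  352^27 ≡ 94;  352^42 ≡ 51;  352^54 ≡ 119;  352^63 ≡ 1.
Smallest exponent giving 1 is 63.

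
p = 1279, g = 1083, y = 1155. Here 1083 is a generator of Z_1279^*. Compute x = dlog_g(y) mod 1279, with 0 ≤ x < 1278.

834

Baby-step giant-step with m = ceil(sqrt(1278)) = 36.
Baby table (1083^j mod 1279 for j=0..35):
  0:1  1:1083  2:46  3:1216  4:837  5:939  6:132  7:987
  8:956  9:637  10:490  11:1164  12:797  13:1105  14:850  15:949
  16:730  17:168  18:326  19:54  20:927  21:1205  22:435  23:433
  24:825  25:733  26:859  27:464  28:1144  29:880  30:185  31:831
  32:836  33:1135  34:86  35:1050
Giant step factor: 1083^(-36) ≡ 43 (mod 1279).
Scan 1155·43^i mod 1279 for i = 0, 1, …:
  i=0: 1155   i=1: 1063   i=2: 944   i=3: 943
  i=4: 900   i=5: 330   i=6: 121   i=7: 87
  i=8: 1183   i=9: 988     …   i=22: 360
  i=23: 132
Match at i=23, j=6: x = 23·36 + 6 = 834.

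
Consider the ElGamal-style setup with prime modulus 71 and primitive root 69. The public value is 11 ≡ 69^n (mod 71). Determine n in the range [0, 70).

11

Successive powers of 69 modulo 71:
  69^0=1  69^1=69  69^2=4  69^3=63  69^4=16  69^5=39
  69^6=64  69^7=14  69^8=43  69^9=56  69^10=30  69^11=11
So 69^11 ≡ 11 (mod 71), giving n = 11.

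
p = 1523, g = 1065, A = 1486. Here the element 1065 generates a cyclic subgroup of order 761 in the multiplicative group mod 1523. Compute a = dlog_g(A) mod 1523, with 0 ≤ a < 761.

406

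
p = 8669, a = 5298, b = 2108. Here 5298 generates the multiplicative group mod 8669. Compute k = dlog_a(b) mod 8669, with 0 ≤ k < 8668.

4578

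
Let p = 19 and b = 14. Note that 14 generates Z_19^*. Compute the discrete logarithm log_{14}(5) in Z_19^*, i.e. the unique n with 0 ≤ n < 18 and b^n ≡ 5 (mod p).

Successive powers of 14 modulo 19:
  14^0=1  14^1=14  14^2=6  14^3=8  14^4=17  14^5=10
  14^6=7  14^7=3  14^8=4  14^9=18  14^10=5
So 14^10 ≡ 5 (mod 19), giving n = 10.

10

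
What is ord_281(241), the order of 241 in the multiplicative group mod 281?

20

The order of 241 must divide p − 1 = 280 = 2^3 · 5 · 7.
Divisors: 1, 2, 4, 5, 7, 8, 10, 14, 20, 28, 35, 40, 56, 70, 140, 280.
Check each in increasing order: 241^1 ≡ 241;  241^2 ≡ 195;  241^4 ≡ 90;  241^5 ≡ 53;  241^7 ≡ 219;  241^8 ≡ 232;  241^10 ≡ 280;  241^14 ≡ 191;  241^20 ≡ 1.
Smallest exponent giving 1 is 20.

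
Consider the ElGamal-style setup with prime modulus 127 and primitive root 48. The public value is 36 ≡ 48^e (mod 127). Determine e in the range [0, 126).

Baby-step giant-step with m = ceil(sqrt(126)) = 12.
Baby table (48^j mod 127 for j=0..11):
  0:1  1:48  2:18  3:102  4:70  5:58  6:117  7:28
  8:74  9:123  10:62  11:55
Giant step factor: 48^(-12) ≡ 47 (mod 127).
Scan 36·47^i mod 127 for i = 0, 1, …:
  i=0: 36   i=1: 41   i=2: 22   i=3: 18
Match at i=3, j=2: e = 3·12 + 2 = 38.

38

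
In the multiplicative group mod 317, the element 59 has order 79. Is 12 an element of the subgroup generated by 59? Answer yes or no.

12 ∈ ⟨59⟩ iff 12^79 ≡ 1 (mod 317), since |⟨59⟩| = 79.
12^79 mod 317 = 114.
Since 114 ≠ 1, 12 does not lie in the subgroup.

no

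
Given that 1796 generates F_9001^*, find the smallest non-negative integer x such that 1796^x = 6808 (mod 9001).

Baby-step giant-step with m = ceil(sqrt(9000)) = 95.
Baby table (1796^j mod 9001 for j=0..94):
  0:1  1:1796  2:3258  3:718  4:2385  5:7985  6:2467  7:2240
  8:8594  9:7110  10:6142  11:4807  12:1413  13:8467  14:4043  15:6422
  16:3631  17:4552  18:2484  19:5769  20:973  21:1314  22:1682  23:5537
  24:7348  25:1542  26:6125  27:1278  28:33  29:5262  30:8503  31:5692
  32:6697  33:2476  34:402  35:1912  36:4571  37:604  38:4664  39:5614
  40:1624  41:380  42:7405  43:4903  44:2810  45:6200  46:963  47:1356
  48:5106  49:7358  50:1500  51:2701  52:8458  53:5881  54:4103  55:6170
  56:1089  57:2627  58:1568  59:7816  60:4977  61:699  62:4265  63:89
  64:6827  65:1930  66:895  67:5242  68:8587  69:3539  70:1338  71:8782
  72:2720  73:6578  74:4776  75:8744  76:6480  77:8788  78:4495  79:8124
  80:83  81:5052  82:384  83:5588  84:8934  85:5682  86:6739  87:5900
  88:2223  89:5065  90:5730  91:2937  92:266  93:683  94:2532
Giant step factor: 1796^(-95) ≡ 8429 (mod 9001).
Scan 6808·8429^i mod 9001 for i = 0, 1, …:
  i=0: 6808   i=1: 3257   i=2: 203   i=3: 897
  i=4: 8974   i=5: 6443   i=6: 5014   i=7: 3311
  i=8: 5319   i=9: 8871     …   i=71: 6349
  i=72: 4776
Match at i=72, j=74: x = 72·95 + 74 = 6914.

6914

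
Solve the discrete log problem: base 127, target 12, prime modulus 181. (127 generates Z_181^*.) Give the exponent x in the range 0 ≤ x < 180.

142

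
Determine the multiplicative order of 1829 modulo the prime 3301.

1650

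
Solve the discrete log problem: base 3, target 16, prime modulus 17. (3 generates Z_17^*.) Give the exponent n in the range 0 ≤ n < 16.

8

Successive powers of 3 modulo 17:
  3^0=1  3^1=3  3^2=9  3^3=10  3^4=13  3^5=5
  3^6=15  3^7=11  3^8=16
So 3^8 ≡ 16 (mod 17), giving n = 8.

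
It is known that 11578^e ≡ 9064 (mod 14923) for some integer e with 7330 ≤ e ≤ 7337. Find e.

Compute 11578^7330 mod 14923 = 7241, then multiply by 11578 repeatedly:
  11578^7330=7241  11578^7331=13807  11578^7332=2270  11578^7333=2657  11578^7334=6443
  11578^7335=11900  11578^7336=9064
Found 9064 at exponent 7336.

7336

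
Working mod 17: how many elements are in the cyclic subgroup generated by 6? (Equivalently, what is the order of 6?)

The order of 6 must divide p − 1 = 16 = 2^4.
Divisors: 1, 2, 4, 8, 16.
Check each in increasing order: 6^1 ≡ 6;  6^2 ≡ 2;  6^4 ≡ 4;  6^8 ≡ 16;  6^16 ≡ 1.
Smallest exponent giving 1 is 16.

16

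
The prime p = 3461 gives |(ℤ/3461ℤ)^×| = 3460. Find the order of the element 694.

1730

The order of 694 must divide p − 1 = 3460 = 2^2 · 5 · 173.
Divisors: 1, 2, 4, 5, 10, 20, 173, 346, 692, 865, 1730, 3460.
Check each in increasing order: 694^1 ≡ 694;  694^2 ≡ 557;  694^4 ≡ 2220;  694^5 ≡ 535;  694^10 ≡ 2423;  694^20 ≡ 1073;  694^173 ≡ 1913;  694^346 ≡ 1292;  694^692 ≡ 1062;  694^865 ≡ 3460;  694^1730 ≡ 1.
Smallest exponent giving 1 is 1730.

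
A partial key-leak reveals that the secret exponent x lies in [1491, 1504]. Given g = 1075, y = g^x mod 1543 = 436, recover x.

1495

Compute 1075^1491 mod 1543 = 1063, then multiply by 1075 repeatedly:
  1075^1491=1063  1075^1492=905  1075^1493=785  1075^1494=1397  1075^1495=436
Found 436 at exponent 1495.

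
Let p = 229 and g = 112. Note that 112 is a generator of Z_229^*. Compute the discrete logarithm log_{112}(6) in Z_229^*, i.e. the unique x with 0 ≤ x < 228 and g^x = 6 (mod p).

191

Baby-step giant-step with m = ceil(sqrt(228)) = 16.
Baby table (112^j mod 229 for j=0..15):
  0:1  1:112  2:178  3:13  4:82  5:24  6:169  7:150
  8:83  9:136  10:118  11:163  12:165  13:160  14:58  15:84
Giant step factor: 112^(-16) ≡ 217 (mod 229).
Scan 6·217^i mod 229 for i = 0, 1, …:
  i=0: 6   i=1: 157   i=2: 177   i=3: 166
  i=4: 69   i=5: 88   i=6: 89   i=7: 77
  i=8: 221   i=9: 96   i=10: 222   i=11: 84
Match at i=11, j=15: x = 11·16 + 15 = 191.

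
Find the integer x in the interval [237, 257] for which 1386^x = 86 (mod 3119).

245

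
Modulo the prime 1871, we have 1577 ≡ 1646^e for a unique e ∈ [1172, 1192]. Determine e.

1191

Compute 1646^1172 mod 1871 = 747, then multiply by 1646 repeatedly:
  1646^1172=747  1646^1173=315  1646^1174=223  1646^1175=342  1646^1176=1632
  1646^1177=1387  1646^1178=382  1646^1179=116  1646^1180=94  1646^1181=1302
  1646^1182=797  1646^1183=291  1646^1184=10  1646^1185=1492  1646^1186=1080
  1646^1187=230  1646^1188=638  1646^1189=517  1646^1190=1548  1646^1191=1577
Found 1577 at exponent 1191.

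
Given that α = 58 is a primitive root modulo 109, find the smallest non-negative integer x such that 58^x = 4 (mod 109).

6

Baby-step giant-step with m = ceil(sqrt(108)) = 11.
Baby table (58^j mod 109 for j=0..10):
  0:1  1:58  2:94  3:2  4:7  5:79  6:4  7:14
  8:49  9:8  10:28
Giant step factor: 58^(-11) ≡ 99 (mod 109).
Scan 4·99^i mod 109 for i = 0, 1, …:
  i=0: 4
Match at i=0, j=6: x = 0·11 + 6 = 6.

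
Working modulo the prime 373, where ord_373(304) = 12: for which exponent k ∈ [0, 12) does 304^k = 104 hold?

Successive powers of 304 modulo 373:
  304^0=1  304^1=304  304^2=285  304^3=104
So 304^3 ≡ 104 (mod 373), giving k = 3.

3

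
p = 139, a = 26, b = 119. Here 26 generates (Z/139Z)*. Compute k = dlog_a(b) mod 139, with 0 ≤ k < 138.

47

Baby-step giant-step with m = ceil(sqrt(138)) = 12.
Baby table (26^j mod 139 for j=0..11):
  0:1  1:26  2:120  3:62  4:83  5:73  6:91  7:3
  8:78  9:82  10:47  11:110
Giant step factor: 26^(-12) ≡ 106 (mod 139).
Scan 119·106^i mod 139 for i = 0, 1, …:
  i=0: 119   i=1: 104   i=2: 43   i=3: 110
Match at i=3, j=11: k = 3·12 + 11 = 47.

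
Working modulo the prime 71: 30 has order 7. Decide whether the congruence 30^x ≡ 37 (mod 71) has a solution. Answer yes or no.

yes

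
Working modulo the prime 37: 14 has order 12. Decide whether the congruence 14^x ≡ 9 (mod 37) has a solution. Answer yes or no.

9 ∈ ⟨14⟩ iff 9^12 ≡ 1 (mod 37), since |⟨14⟩| = 12.
9^12 mod 37 = 26.
Since 26 ≠ 1, 9 does not lie in the subgroup.

no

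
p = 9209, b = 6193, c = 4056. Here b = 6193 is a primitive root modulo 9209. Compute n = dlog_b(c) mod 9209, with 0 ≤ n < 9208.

6793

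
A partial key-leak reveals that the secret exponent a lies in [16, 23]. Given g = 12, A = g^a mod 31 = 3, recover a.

Compute 12^16 mod 31 = 19, then multiply by 12 repeatedly:
  12^16=19  12^17=11  12^18=8  12^19=3
Found 3 at exponent 19.

19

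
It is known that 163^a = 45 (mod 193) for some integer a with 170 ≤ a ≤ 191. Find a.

191

Compute 163^170 mod 193 = 100, then multiply by 163 repeatedly:
  163^170=100  163^171=88  163^172=62  163^173=70  163^174=23
  163^175=82  163^176=49  163^177=74  163^178=96  163^179=15
  163^180=129  163^181=183  163^182=107  163^183=71  163^184=186
  163^185=17  163^186=69  163^187=53  163^188=147  163^189=29
  163^190=95  163^191=45
Found 45 at exponent 191.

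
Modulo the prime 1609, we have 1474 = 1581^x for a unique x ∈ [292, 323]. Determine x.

294

Compute 1581^292 mod 1609 = 556, then multiply by 1581 repeatedly:
  1581^292=556  1581^293=522  1581^294=1474
Found 1474 at exponent 294.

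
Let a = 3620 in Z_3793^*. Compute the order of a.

237

The order of 3620 must divide p − 1 = 3792 = 2^4 · 3 · 79.
Divisors: 1, 2, 3, 4, 6, 8, 12, 16, 24, 48, 79, 158, 237, 316, 474, 632, 948, 1264, 1896, 3792.
Check each in increasing order: 3620^1 ≡ 3620;  3620^2 ≡ 3378;  3620^3 ≡ 3521;  3620^4 ≡ 1540;  3620^6 ≡ 1917;  3620^8 ≡ 975;  3620^12 ≡ 3265;  3620^16 ≡ 2375;  3620^24 ≡ 1895;  3620^48 ≡ 2847;  3620^79 ≡ 2724;  3620^158 ≡ 1068;  3620^237 ≡ 1.
Smallest exponent giving 1 is 237.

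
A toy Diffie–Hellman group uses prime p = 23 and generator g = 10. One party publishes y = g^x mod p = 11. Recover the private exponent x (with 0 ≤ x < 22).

Successive powers of 10 modulo 23:
  10^0=1  10^1=10  10^2=8  10^3=11
So 10^3 ≡ 11 (mod 23), giving x = 3.

3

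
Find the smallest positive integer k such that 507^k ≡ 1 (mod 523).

The order of 507 must divide p − 1 = 522 = 2 · 3^2 · 29.
Divisors: 1, 2, 3, 6, 9, 18, 29, 58, 87, 174, 261, 522.
Check each in increasing order: 507^1 ≡ 507;  507^2 ≡ 256;  507^3 ≡ 88;  507^6 ≡ 422;  507^9 ≡ 3;  507^18 ≡ 9;  507^29 ≡ 113;  507^58 ≡ 217;  507^87 ≡ 463;  507^174 ≡ 462;  507^261 ≡ 522;  507^522 ≡ 1.
Smallest exponent giving 1 is 522.

522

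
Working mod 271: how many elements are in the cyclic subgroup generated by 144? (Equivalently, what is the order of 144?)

The order of 144 must divide p − 1 = 270 = 2 · 3^3 · 5.
Divisors: 1, 2, 3, 5, 6, 9, 10, 15, 18, 27, 30, 45, 54, 90, 135, 270.
Check each in increasing order: 144^1 ≡ 144;  144^2 ≡ 140;  144^3 ≡ 106;  144^5 ≡ 206;  144^6 ≡ 125;  144^9 ≡ 242;  144^10 ≡ 160;  144^15 ≡ 169;  144^18 ≡ 28;  144^27 ≡ 1.
Smallest exponent giving 1 is 27.

27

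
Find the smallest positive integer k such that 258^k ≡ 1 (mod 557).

139

The order of 258 must divide p − 1 = 556 = 2^2 · 139.
Divisors: 1, 2, 4, 139, 278, 556.
Check each in increasing order: 258^1 ≡ 258;  258^2 ≡ 281;  258^4 ≡ 424;  258^139 ≡ 1.
Smallest exponent giving 1 is 139.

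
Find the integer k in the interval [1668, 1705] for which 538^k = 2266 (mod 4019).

1673

Compute 538^1668 mod 4019 = 339, then multiply by 538 repeatedly:
  538^1668=339  538^1669=1527  538^1670=1650  538^1671=3520  538^1672=811
  538^1673=2266
Found 2266 at exponent 1673.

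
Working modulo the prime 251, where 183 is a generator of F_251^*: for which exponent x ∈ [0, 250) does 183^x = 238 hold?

203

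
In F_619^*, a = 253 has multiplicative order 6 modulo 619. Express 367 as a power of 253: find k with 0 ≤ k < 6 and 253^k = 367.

Successive powers of 253 modulo 619:
  253^0=1  253^1=253  253^2=252  253^3=618  253^4=366  253^5=367
So 253^5 ≡ 367 (mod 619), giving k = 5.

5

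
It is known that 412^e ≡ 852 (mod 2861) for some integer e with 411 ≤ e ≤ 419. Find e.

414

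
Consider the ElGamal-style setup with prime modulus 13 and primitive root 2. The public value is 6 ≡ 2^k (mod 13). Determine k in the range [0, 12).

5

Successive powers of 2 modulo 13:
  2^0=1  2^1=2  2^2=4  2^3=8  2^4=3  2^5=6
So 2^5 ≡ 6 (mod 13), giving k = 5.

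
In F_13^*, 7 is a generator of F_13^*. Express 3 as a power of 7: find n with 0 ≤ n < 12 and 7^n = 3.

Successive powers of 7 modulo 13:
  7^0=1  7^1=7  7^2=10  7^3=5  7^4=9  7^5=11
  7^6=12  7^7=6  7^8=3
So 7^8 ≡ 3 (mod 13), giving n = 8.

8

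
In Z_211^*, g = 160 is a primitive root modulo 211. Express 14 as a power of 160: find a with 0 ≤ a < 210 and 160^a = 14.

70

Baby-step giant-step with m = ceil(sqrt(210)) = 15.
Baby table (160^j mod 211 for j=0..14):
  0:1  1:160  2:69  3:68  4:119  5:50  6:193  7:74
  8:24  9:42  10:179  11:155  12:113  13:145  14:201
Giant step factor: 160^(-15) ≡ 12 (mod 211).
Scan 14·12^i mod 211 for i = 0, 1, …:
  i=0: 14   i=1: 168   i=2: 117   i=3: 138
  i=4: 179
Match at i=4, j=10: a = 4·15 + 10 = 70.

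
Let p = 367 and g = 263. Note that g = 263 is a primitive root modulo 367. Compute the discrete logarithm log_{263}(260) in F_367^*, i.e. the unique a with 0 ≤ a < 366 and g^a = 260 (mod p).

153

Baby-step giant-step with m = ceil(sqrt(366)) = 20.
Baby table (263^j mod 367 for j=0..19):
  0:1  1:263  2:173  3:358  4:202  5:278  6:81  7:17
  8:67  9:5  10:214  11:131  12:322  13:276  14:289  15:38
  16:85  17:335  18:25  19:336
Giant step factor: 263^(-20) ≡ 144 (mod 367).
Scan 260·144^i mod 367 for i = 0, 1, …:
  i=0: 260   i=1: 6   i=2: 130   i=3: 3
  i=4: 65   i=5: 185   i=6: 216   i=7: 276
Match at i=7, j=13: a = 7·20 + 13 = 153.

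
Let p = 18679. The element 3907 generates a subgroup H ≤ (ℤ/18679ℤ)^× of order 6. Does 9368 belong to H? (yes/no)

no

9368 ∈ ⟨3907⟩ iff 9368^6 ≡ 1 (mod 18679), since |⟨3907⟩| = 6.
9368^6 mod 18679 = 2784.
Since 2784 ≠ 1, 9368 does not lie in the subgroup.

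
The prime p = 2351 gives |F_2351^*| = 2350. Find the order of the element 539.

1175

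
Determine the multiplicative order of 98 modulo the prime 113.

The order of 98 must divide p − 1 = 112 = 2^4 · 7.
Divisors: 1, 2, 4, 7, 8, 14, 16, 28, 56, 112.
Check each in increasing order: 98^1 ≡ 98;  98^2 ≡ 112;  98^4 ≡ 1.
Smallest exponent giving 1 is 4.

4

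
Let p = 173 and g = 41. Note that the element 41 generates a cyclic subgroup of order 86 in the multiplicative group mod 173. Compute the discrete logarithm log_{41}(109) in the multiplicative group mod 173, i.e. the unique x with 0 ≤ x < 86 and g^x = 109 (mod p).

58

Baby-step giant-step with m = ceil(sqrt(86)) = 10.
Baby table (41^j mod 173 for j=0..9):
  0:1  1:41  2:124  3:67  4:152  5:4  6:164  7:150
  8:95  9:89
Giant step factor: 41^(-10) ≡ 119 (mod 173).
Scan 109·119^i mod 173 for i = 0, 1, …:
  i=0: 109   i=1: 169   i=2: 43   i=3: 100
  i=4: 136   i=5: 95
Match at i=5, j=8: x = 5·10 + 8 = 58.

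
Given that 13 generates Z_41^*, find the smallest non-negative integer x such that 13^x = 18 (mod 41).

16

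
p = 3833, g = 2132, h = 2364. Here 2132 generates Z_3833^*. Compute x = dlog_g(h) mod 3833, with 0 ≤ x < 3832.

1639

Baby-step giant-step with m = ceil(sqrt(3832)) = 62.
Baby table (2132^j mod 3833 for j=0..61):
  0:1  1:2132  2:3319  3:390  4:3552  5:2689  6:2613  7:1567
  8:2301  9:3325  10:1683  11:468  12:1196  13:927  14:2369  15:2647
  16:1228  17:157  18:1253  19:3628  20:3735  21:1879  22:543  23:110
  24:707  25:955  26:737  27:3587  28:649  29:3788  30:3718  31:132
  32:1615  33:1146  34:1651  35:1238  36:2312  37:3779  38:3695  39:925
  40:1938  41:3675  42:448  43:719  44:3541  45:2235  46:601  47:1110
  48:1559  49:577  50:3604  51:2396  52:2716  53:2682  54:3021  55:1332
  56:3404  57:1459  58:2025  59:1342  60:1726  61:152
Giant step factor: 2132^(-62) ≡ 3560 (mod 3833).
Scan 2364·3560^i mod 3833 for i = 0, 1, …:
  i=0: 2364   i=1: 2405   i=2: 2711   i=3: 3499
  i=4: 3023   i=5: 2649   i=6: 1260   i=7: 990
  i=8: 1873   i=9: 2293     …   i=25: 2823
  i=26: 3587
Match at i=26, j=27: x = 26·62 + 27 = 1639.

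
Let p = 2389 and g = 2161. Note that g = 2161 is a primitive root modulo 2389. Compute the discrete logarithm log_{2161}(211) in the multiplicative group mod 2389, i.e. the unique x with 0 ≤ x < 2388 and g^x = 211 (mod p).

1825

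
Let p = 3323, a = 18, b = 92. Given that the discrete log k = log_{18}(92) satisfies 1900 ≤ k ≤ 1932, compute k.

1910

Compute 18^1900 mod 3323 = 321, then multiply by 18 repeatedly:
  18^1900=321  18^1901=2455  18^1902=991  18^1903=1223  18^1904=2076
  18^1905=815  18^1906=1378  18^1907=1543  18^1908=1190  18^1909=1482
  18^1910=92
Found 92 at exponent 1910.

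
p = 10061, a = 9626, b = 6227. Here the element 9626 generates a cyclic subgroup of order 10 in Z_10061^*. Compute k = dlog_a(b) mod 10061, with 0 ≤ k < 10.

Successive powers of 9626 modulo 10061:
  9626^0=1  9626^1=9626  9626^2=8127  9626^3=6227
So 9626^3 ≡ 6227 (mod 10061), giving k = 3.

3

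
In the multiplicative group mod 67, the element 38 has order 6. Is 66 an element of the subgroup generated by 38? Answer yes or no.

yes

⟨38⟩ has order 6; its elements mod 67 are {1, 29, 30, 37, 38, 66}.
66 is in this set.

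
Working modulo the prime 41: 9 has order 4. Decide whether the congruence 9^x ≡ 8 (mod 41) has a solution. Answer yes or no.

no

⟨9⟩ has order 4; its elements mod 41 are {1, 9, 32, 40}.
8 is not in this set.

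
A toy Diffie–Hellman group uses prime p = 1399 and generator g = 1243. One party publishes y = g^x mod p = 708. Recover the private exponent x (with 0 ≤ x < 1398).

921

Baby-step giant-step with m = ceil(sqrt(1398)) = 38.
Baby table (1243^j mod 1399 for j=0..37):
  0:1  1:1243  2:553  3:470  4:827  5:1095  6:1257  7:1167
  8:1217  9:412  10:82  11:1198  12:578  13:767  14:662  15:254
  16:947  17:562  18:465  19:208  20:1128  21:306  22:1229  23:1338
  24:1122  25:1242  26:709  27:1316  28:357  29:268  30:162  31:1309
  32:50  33:594  34:1069  35:1116  36:779  37:189
Giant step factor: 1243^(-38) ≡ 453 (mod 1399).
Scan 708·453^i mod 1399 for i = 0, 1, …:
  i=0: 708   i=1: 353   i=2: 423   i=3: 1355
  i=4: 1053   i=5: 1349   i=6: 1133   i=7: 1215
  i=8: 588   i=9: 554     …   i=23: 109
  i=24: 412
Match at i=24, j=9: x = 24·38 + 9 = 921.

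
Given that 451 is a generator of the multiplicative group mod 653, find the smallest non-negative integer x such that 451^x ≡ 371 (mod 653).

Baby-step giant-step with m = ceil(sqrt(652)) = 26.
Baby table (451^j mod 653 for j=0..25):
  0:1  1:451  2:318  3:411  4:562  5:98  6:447  7:473
  8:445  9:224  10:462  11:55  12:644  13:512  14:403  15:219
  16:166  17:424  18:548  19:314  20:566  21:596  22:413  23:158
  24:81  25:616
Giant step factor: 451^(-26) ≡ 561 (mod 653).
Scan 371·561^i mod 653 for i = 0, 1, …:
  i=0: 371   i=1: 477   i=2: 520   i=3: 482
  i=4: 60   i=5: 357   i=6: 459   i=7: 217
  i=8: 279   i=9: 452     …   i=21: 31
  i=22: 413
Match at i=22, j=22: x = 22·26 + 22 = 594.

594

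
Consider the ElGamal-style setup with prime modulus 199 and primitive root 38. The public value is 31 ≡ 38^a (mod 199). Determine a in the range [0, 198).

124

Baby-step giant-step with m = ceil(sqrt(198)) = 15.
Baby table (38^j mod 199 for j=0..14):
  0:1  1:38  2:51  3:147  4:14  5:134  6:117  7:68
  8:196  9:85  10:46  11:156  12:157  13:195  14:47
Giant step factor: 38^(-15) ≡ 159 (mod 199).
Scan 31·159^i mod 199 for i = 0, 1, …:
  i=0: 31   i=1: 153   i=2: 49   i=3: 30
  i=4: 193   i=5: 41   i=6: 151   i=7: 129
  i=8: 14
Match at i=8, j=4: a = 8·15 + 4 = 124.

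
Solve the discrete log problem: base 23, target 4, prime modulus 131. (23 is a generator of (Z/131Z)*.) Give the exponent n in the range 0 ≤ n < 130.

34

Baby-step giant-step with m = ceil(sqrt(130)) = 12.
Baby table (23^j mod 131 for j=0..11):
  0:1  1:23  2:5  3:115  4:25  5:51  6:125  7:124
  8:101  9:96  10:112  11:87
Giant step factor: 23^(-12) ≡ 91 (mod 131).
Scan 4·91^i mod 131 for i = 0, 1, …:
  i=0: 4   i=1: 102   i=2: 112
Match at i=2, j=10: n = 2·12 + 10 = 34.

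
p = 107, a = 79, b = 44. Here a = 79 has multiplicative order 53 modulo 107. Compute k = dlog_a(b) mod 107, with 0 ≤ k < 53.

50

Baby-step giant-step with m = ceil(sqrt(53)) = 8.
Baby table (79^j mod 107 for j=0..7):
  0:1  1:79  2:35  3:90  4:48  5:47  6:75  7:40
Giant step factor: 79^(-8) ≡ 92 (mod 107).
Scan 44·92^i mod 107 for i = 0, 1, …:
  i=0: 44   i=1: 89   i=2: 56   i=3: 16
  i=4: 81   i=5: 69   i=6: 35
Match at i=6, j=2: k = 6·8 + 2 = 50.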